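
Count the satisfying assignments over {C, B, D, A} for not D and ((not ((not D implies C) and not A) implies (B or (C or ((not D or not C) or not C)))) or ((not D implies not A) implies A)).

8

Initial set: {(not D and ((not ((not D implies C) and not A) implies (B or (C or ((not D or not C) or not C)))) or ((not D implies not A) implies A)))}.
(not D and ((not ((not D implies C) and not A) implies (B or (C or ((not D or not C) or not C)))) or ((not D implies not A) implies A))): α-rule — add not D, ((not ((not D implies C) and not A) implies (B or (C or ((not D or not C) or not C)))) or ((not D implies not A) implies A)).
((not ((not D implies C) and not A) implies (B or (C or ((not D or not C) or not C)))) or ((not D implies not A) implies A)): β-rule — branch into (not ((not D implies C) and not A) implies (B or (C or ((not D or not C) or not C))))  //  ((not D implies not A) implies A).
  branch 1 (add (not ((not D implies C) and not A) implies (B or (C or ((not D or not C) or not C))))):
    (not ((not D implies C) and not A) implies (B or (C or ((not D or not C) or not C)))): β-rule — branch into not not ((not D implies C) and not A)  //  (B or (C or ((not D or not C) or not C))).
      branch 1.1 (add not not ((not D implies C) and not A)):
        not not ((not D implies C) and not A): α-rule — add (not D implies C), not A.
        (not D implies C): β-rule — branch into not not D  //  C.
          branch 1.1.1 (add not not D):
            × closes — contains both D and not D.
          branch 1.1.2 (add C):
            ○ open, literals {A=F, C=T, D=F}.
      branch 1.2 (add (B or (C or ((not D or not C) or not C)))):
        (B or (C or ((not D or not C) or not C))): β-rule — branch into B  //  (C or ((not D or not C) or not C)).
          branch 1.2.1 (add B):
            ○ open, literals {B=T, D=F}.
          branch 1.2.2 (add (C or ((not D or not C) or not C))):
            (C or ((not D or not C) or not C)): β-rule — branch into C  //  ((not D or not C) or not C).
              branch 1.2.2.1 (add C):
                ○ open, literals {C=T, D=F}.
              branch 1.2.2.2 (add ((not D or not C) or not C)):
                ((not D or not C) or not C): β-rule — branch into (not D or not C)  //  not C.
                  branch 1.2.2.2.1 (add (not D or not C)):
                    (not D or not C): β-rule — branch into not D  //  not C.
                      branch 1.2.2.2.1.1 (add not D):
                        ○ open, literals {D=F}.
                      branch 1.2.2.2.1.2 (add not C):
                        ○ open, literals {C=F, D=F}.
                  branch 1.2.2.2.2 (add not C):
                    ○ open, literals {C=F, D=F}.
  branch 2 (add ((not D implies not A) implies A)):
    ((not D implies not A) implies A): β-rule — branch into not (not D implies not A)  //  A.
      branch 2.1 (add not (not D implies not A)):
        not (not D implies not A): α-rule — add not D, not not A.
        ○ open, literals {A=T, D=F}.
      branch 2.2 (add A):
        ○ open, literals {A=T, D=F}.
1 branch closed, 8 open.
Each open branch fixes some atoms; the unmentioned ones are free. Counting distinct full assignments: branch {A=F, C=T, D=F} (B) contributes 2 new; branch {B=T, D=F} (C, A) contributes 3 new; branch {C=T, D=F} (B, A) contributes 1 new; branch {D=F} (C, B, A) contributes 2 new; branch {C=F, D=F} (B, A) contributes 0 new; branch {C=F, D=F} (B, A) contributes 0 new; branch {A=T, D=F} (C, B) contributes 0 new; branch {A=T, D=F} (C, B) contributes 0 new. Total: 8.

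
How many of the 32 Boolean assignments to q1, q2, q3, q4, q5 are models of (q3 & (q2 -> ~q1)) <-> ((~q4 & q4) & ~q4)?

20

Initial set: {((q3 & (q2 -> ~q1)) <-> ((~q4 & q4) & ~q4))}.
((q3 & (q2 -> ~q1)) <-> ((~q4 & q4) & ~q4)): β-rule — branch into (q3 & (q2 -> ~q1)), ((~q4 & q4) & ~q4)  //  ~(q3 & (q2 -> ~q1)), ~((~q4 & q4) & ~q4).
  branch 1 (add (q3 & (q2 -> ~q1)), ((~q4 & q4) & ~q4)):
    (q3 & (q2 -> ~q1)): α-rule — add q3, (q2 -> ~q1).
    ((~q4 & q4) & ~q4): α-rule — add (~q4 & q4), ~q4.
    (~q4 & q4): α-rule — add ~q4, q4.
    × closes — contains both q4 and ~q4.
  branch 2 (add ~(q3 & (q2 -> ~q1)), ~((~q4 & q4) & ~q4)):
    ~(q3 & (q2 -> ~q1)): β-rule — branch into ~q3  //  ~(q2 -> ~q1).
      branch 2.1 (add ~q3):
        ~((~q4 & q4) & ~q4): β-rule — branch into ~(~q4 & q4)  //  ~~q4.
          branch 2.1.1 (add ~(~q4 & q4)):
            ~(~q4 & q4): β-rule — branch into ~~q4  //  ~q4.
              branch 2.1.1.1 (add ~~q4):
                ○ open, literals {q3=F, q4=T}.
              branch 2.1.1.2 (add ~q4):
                ○ open, literals {q3=F, q4=F}.
          branch 2.1.2 (add ~~q4):
            ○ open, literals {q3=F, q4=T}.
      branch 2.2 (add ~(q2 -> ~q1)):
        ~(q2 -> ~q1): α-rule — add q2, ~~q1.
        ~((~q4 & q4) & ~q4): β-rule — branch into ~(~q4 & q4)  //  ~~q4.
          branch 2.2.1 (add ~(~q4 & q4)):
            ~(~q4 & q4): β-rule — branch into ~~q4  //  ~q4.
              branch 2.2.1.1 (add ~~q4):
                ○ open, literals {q1=T, q2=T, q4=T}.
              branch 2.2.1.2 (add ~q4):
                ○ open, literals {q1=T, q2=T, q4=F}.
          branch 2.2.2 (add ~~q4):
            ○ open, literals {q1=T, q2=T, q4=T}.
1 branch closed, 6 open.
Each open branch fixes some atoms; the unmentioned ones are free. Counting distinct full assignments: branch {q3=F, q4=T} (q1, q2, q5) contributes 8 new; branch {q3=F, q4=F} (q1, q2, q5) contributes 8 new; branch {q3=F, q4=T} (q1, q2, q5) contributes 0 new; branch {q1=T, q2=T, q4=T} (q3, q5) contributes 2 new; branch {q1=T, q2=T, q4=F} (q3, q5) contributes 2 new; branch {q1=T, q2=T, q4=T} (q3, q5) contributes 0 new. Total: 20.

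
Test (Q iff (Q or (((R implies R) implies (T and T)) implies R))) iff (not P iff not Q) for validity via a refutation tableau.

Not valid

Assume the negation and expand:
Initial set: {not ((Q iff (Q or (((R implies R) implies (T and T)) implies R))) iff (not P iff not Q))}.
not ((Q iff (Q or (((R implies R) implies (T and T)) implies R))) iff (not P iff not Q)): β-rule — branch into (Q iff (Q or (((R implies R) implies (T and T)) implies R))), not (not P iff not Q)  //  not (Q iff (Q or (((R implies R) implies (T and T)) implies R))), (not P iff not Q).
  branch 1 (add (Q iff (Q or (((R implies R) implies (T and T)) implies R))), not (not P iff not Q)):
    (Q iff (Q or (((R implies R) implies (T and T)) implies R))): β-rule — branch into Q, (Q or (((R implies R) implies (T and T)) implies R))  //  not Q, not (Q or (((R implies R) implies (T and T)) implies R)).
      branch 1.1 (add Q, (Q or (((R implies R) implies (T and T)) implies R))):
        not (not P iff not Q): β-rule — branch into not P, not not Q  //  not not P, not Q.
          branch 1.1.1 (add not P, not not Q):
            (Q or (((R implies R) implies (T and T)) implies R)): β-rule — branch into Q  //  (((R implies R) implies (T and T)) implies R).
              branch 1.1.1.1 (add Q):
                ○ open, literals {P=false, Q=true}.
              branch 1.1.1.2 (add (((R implies R) implies (T and T)) implies R)):
                (((R implies R) implies (T and T)) implies R): β-rule — branch into not ((R implies R) implies (T and T))  //  R.
                  branch 1.1.1.2.1 (add not ((R implies R) implies (T and T))):
                    not ((R implies R) implies (T and T)): α-rule — add (R implies R), not (T and T).
                    (R implies R): β-rule — branch into not R  //  R.
                      branch 1.1.1.2.1.1 (add not R):
                        not (T and T): β-rule — branch into not T  //  not T.
                          branch 1.1.1.2.1.1.1 (add not T):
                            ○ open, literals {P=false, Q=true, R=false, T=false}.
                          branch 1.1.1.2.1.1.2 (add not T):
                            ○ open, literals {P=false, Q=true, R=false, T=false}.
                      branch 1.1.1.2.1.2 (add R):
                        not (T and T): β-rule — branch into not T  //  not T.
                          branch 1.1.1.2.1.2.1 (add not T):
                            ○ open, literals {P=false, Q=true, R=true, T=false}.
                          branch 1.1.1.2.1.2.2 (add not T):
                            ○ open, literals {P=false, Q=true, R=true, T=false}.
                  branch 1.1.1.2.2 (add R):
                    ○ open, literals {P=false, Q=true, R=true}.
          branch 1.1.2 (add not not P, not Q):
            × closes — contains both Q and not Q.
      branch 1.2 (add not Q, not (Q or (((R implies R) implies (T and T)) implies R))):
        not (Q or (((R implies R) implies (T and T)) implies R)): α-rule — add not Q, not (((R implies R) implies (T and T)) implies R).
        not (((R implies R) implies (T and T)) implies R): α-rule — add ((R implies R) implies (T and T)), not R.
        not (not P iff not Q): β-rule — branch into not P, not not Q  //  not not P, not Q.
          branch 1.2.1 (add not P, not not Q):
            × closes — contains both Q and not Q.
          branch 1.2.2 (add not not P, not Q):
            ((R implies R) implies (T and T)): β-rule — branch into not (R implies R)  //  (T and T).
              branch 1.2.2.1 (add not (R implies R)):
                not (R implies R): α-rule — add R, not R.
                × closes — contains both R and not R.
              branch 1.2.2.2 (add (T and T)):
                (T and T): α-rule — add T, T.
                ○ open, literals {P=true, Q=false, R=false, T=true}.
  branch 2 (add not (Q iff (Q or (((R implies R) implies (T and T)) implies R))), (not P iff not Q)):
    not (Q iff (Q or (((R implies R) implies (T and T)) implies R))): β-rule — branch into Q, not (Q or (((R implies R) implies (T and T)) implies R))  //  not Q, (Q or (((R implies R) implies (T and T)) implies R)).
      branch 2.1 (add Q, not (Q or (((R implies R) implies (T and T)) implies R))):
        not (Q or (((R implies R) implies (T and T)) implies R)): α-rule — add not Q, not (((R implies R) implies (T and T)) implies R).
        × closes — contains both Q and not Q.
      branch 2.2 (add not Q, (Q or (((R implies R) implies (T and T)) implies R))):
        (not P iff not Q): β-rule — branch into not P, not Q  //  not not P, not not Q.
          branch 2.2.1 (add not P, not Q):
            (Q or (((R implies R) implies (T and T)) implies R)): β-rule — branch into Q  //  (((R implies R) implies (T and T)) implies R).
              branch 2.2.1.1 (add Q):
                × closes — contains both Q and not Q.
              branch 2.2.1.2 (add (((R implies R) implies (T and T)) implies R)):
                (((R implies R) implies (T and T)) implies R): β-rule — branch into not ((R implies R) implies (T and T))  //  R.
                  branch 2.2.1.2.1 (add not ((R implies R) implies (T and T))):
                    not ((R implies R) implies (T and T)): α-rule — add (R implies R), not (T and T).
                    (R implies R): β-rule — branch into not R  //  R.
                      branch 2.2.1.2.1.1 (add not R):
                        not (T and T): β-rule — branch into not T  //  not T.
                          branch 2.2.1.2.1.1.1 (add not T):
                            ○ open, literals {P=false, Q=false, R=false, T=false}.
                          branch 2.2.1.2.1.1.2 (add not T):
                            ○ open, literals {P=false, Q=false, R=false, T=false}.
                      branch 2.2.1.2.1.2 (add R):
                        not (T and T): β-rule — branch into not T  //  not T.
                          branch 2.2.1.2.1.2.1 (add not T):
                            ○ open, literals {P=false, Q=false, R=true, T=false}.
                          branch 2.2.1.2.1.2.2 (add not T):
                            ○ open, literals {P=false, Q=false, R=true, T=false}.
                  branch 2.2.1.2.2 (add R):
                    ○ open, literals {P=false, Q=false, R=true}.
          branch 2.2.2 (add not not P, not not Q):
            × closes — contains both Q and not Q.
6 branches closed, 12 open.
An open branch gives a countermodel: P=false, Q=true (unmentioned atoms arbitrary); under it the original formula is false.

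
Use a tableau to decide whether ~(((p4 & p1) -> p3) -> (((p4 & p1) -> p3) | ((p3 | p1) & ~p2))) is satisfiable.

Unsatisfiable

Initial set: {~(((p4 & p1) -> p3) -> (((p4 & p1) -> p3) | ((p3 | p1) & ~p2)))}.
~(((p4 & p1) -> p3) -> (((p4 & p1) -> p3) | ((p3 | p1) & ~p2))): α-rule — add ((p4 & p1) -> p3), ~(((p4 & p1) -> p3) | ((p3 | p1) & ~p2)).
~(((p4 & p1) -> p3) | ((p3 | p1) & ~p2)): α-rule — add ~((p4 & p1) -> p3), ~((p3 | p1) & ~p2).
~((p4 & p1) -> p3): α-rule — add (p4 & p1), ~p3.
(p4 & p1): α-rule — add p4, p1.
((p4 & p1) -> p3): β-rule — branch into ~(p4 & p1)  //  p3.
  branch 1 (add ~(p4 & p1)):
    ~((p3 | p1) & ~p2): β-rule — branch into ~(p3 | p1)  //  ~~p2.
      branch 1.1 (add ~(p3 | p1)):
        ~(p3 | p1): α-rule — add ~p3, ~p1.
        × closes — contains both p1 and ~p1.
      branch 1.2 (add ~~p2):
        ~(p4 & p1): β-rule — branch into ~p4  //  ~p1.
          branch 1.2.1 (add ~p4):
            × closes — contains both p4 and ~p4.
          branch 1.2.2 (add ~p1):
            × closes — contains both p1 and ~p1.
  branch 2 (add p3):
    × closes — contains both p3 and ~p3.
All 4 branches close.
Every branch closed; the formula is unsatisfiable.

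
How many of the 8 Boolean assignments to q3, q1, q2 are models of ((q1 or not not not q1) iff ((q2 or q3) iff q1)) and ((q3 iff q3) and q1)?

3

Initial set: {(((q1 or not not not q1) iff ((q2 or q3) iff q1)) and ((q3 iff q3) and q1))}.
(((q1 or not not not q1) iff ((q2 or q3) iff q1)) and ((q3 iff q3) and q1)): α-rule — add ((q1 or not not not q1) iff ((q2 or q3) iff q1)), ((q3 iff q3) and q1).
((q3 iff q3) and q1): α-rule — add (q3 iff q3), q1.
((q1 or not not not q1) iff ((q2 or q3) iff q1)): β-rule — branch into (q1 or not not not q1), ((q2 or q3) iff q1)  //  not (q1 or not not not q1), not ((q2 or q3) iff q1).
  branch 1 (add (q1 or not not not q1), ((q2 or q3) iff q1)):
    (q3 iff q3): β-rule — branch into q3, q3  //  not q3, not q3.
      branch 1.1 (add q3, q3):
        (q1 or not not not q1): β-rule — branch into q1  //  not not not q1.
          branch 1.1.1 (add q1):
            ((q2 or q3) iff q1): β-rule — branch into (q2 or q3), q1  //  not (q2 or q3), not q1.
              branch 1.1.1.1 (add (q2 or q3), q1):
                (q2 or q3): β-rule — branch into q2  //  q3.
                  branch 1.1.1.1.1 (add q2):
                    ○ open, literals {q1=T, q2=T, q3=T}.
                  branch 1.1.1.1.2 (add q3):
                    ○ open, literals {q1=T, q3=T}.
              branch 1.1.1.2 (add not (q2 or q3), not q1):
                × closes — contains both q1 and not q1.
          branch 1.1.2 (add not not not q1):
            not not not q1: drop double negation, giving not q1.
            × closes — contains both q1 and not q1.
      branch 1.2 (add not q3, not q3):
        (q1 or not not not q1): β-rule — branch into q1  //  not not not q1.
          branch 1.2.1 (add q1):
            ((q2 or q3) iff q1): β-rule — branch into (q2 or q3), q1  //  not (q2 or q3), not q1.
              branch 1.2.1.1 (add (q2 or q3), q1):
                (q2 or q3): β-rule — branch into q2  //  q3.
                  branch 1.2.1.1.1 (add q2):
                    ○ open, literals {q1=T, q2=T, q3=F}.
                  branch 1.2.1.1.2 (add q3):
                    × closes — contains both q3 and not q3.
              branch 1.2.1.2 (add not (q2 or q3), not q1):
                × closes — contains both q1 and not q1.
          branch 1.2.2 (add not not not q1):
            not not not q1: drop double negation, giving not q1.
            × closes — contains both q1 and not q1.
  branch 2 (add not (q1 or not not not q1), not ((q2 or q3) iff q1)):
    not (q1 or not not not q1): α-rule — add not q1, not not not not q1.
    × closes — contains both q1 and not q1.
6 branches closed, 3 open.
Each open branch fixes some atoms; the unmentioned ones are free. Counting distinct full assignments: branch {q1=T, q2=T, q3=T} (none free) contributes 1 new; branch {q1=T, q3=T} (q2) contributes 1 new; branch {q1=T, q2=T, q3=F} (none free) contributes 1 new. Total: 3.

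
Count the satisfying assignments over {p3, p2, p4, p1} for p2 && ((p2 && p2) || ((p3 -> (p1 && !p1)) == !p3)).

8

Initial set: {T (p2 && ((p2 && p2) || ((p3 -> (p1 && !p1)) == !p3)))}.
T (p2 && ((p2 && p2) || ((p3 -> (p1 && !p1)) == !p3))): α-rule — add T p2, T ((p2 && p2) || ((p3 -> (p1 && !p1)) == !p3)).
T ((p2 && p2) || ((p3 -> (p1 && !p1)) == !p3)): β-rule — branch into T (p2 && p2)  //  T ((p3 -> (p1 && !p1)) == !p3).
  branch 1 (add T (p2 && p2)):
    T (p2 && p2): α-rule — add T p2, T p2.
    ○ open, literals {p2=T}.
  branch 2 (add T ((p3 -> (p1 && !p1)) == !p3)):
    T ((p3 -> (p1 && !p1)) == !p3): β-rule — branch into T (p3 -> (p1 && !p1)), T !p3  //  F (p3 -> (p1 && !p1)), F !p3.
      branch 2.1 (add T (p3 -> (p1 && !p1)), T !p3):
        T (p3 -> (p1 && !p1)): β-rule — branch into F p3  //  T (p1 && !p1).
          branch 2.1.1 (add F p3):
            ○ open, literals {p2=T, p3=F}.
          branch 2.1.2 (add T (p1 && !p1)):
            T (p1 && !p1): α-rule — add T p1, T !p1.
            × closes — contains both p1 and !p1.
      branch 2.2 (add F (p3 -> (p1 && !p1)), F !p3):
        F (p3 -> (p1 && !p1)): α-rule — add T p3, F (p1 && !p1).
        F (p1 && !p1): β-rule — branch into F p1  //  F !p1.
          branch 2.2.1 (add F p1):
            ○ open, literals {p1=F, p2=T, p3=T}.
          branch 2.2.2 (add F !p1):
            ○ open, literals {p1=T, p2=T, p3=T}.
1 branch closed, 4 open.
Each open branch fixes some atoms; the unmentioned ones are free. Counting distinct full assignments: branch {p2=T} (p3, p4, p1) contributes 8 new; branch {p2=T, p3=F} (p4, p1) contributes 0 new; branch {p1=F, p2=T, p3=T} (p4) contributes 0 new; branch {p1=T, p2=T, p3=T} (p4) contributes 0 new. Total: 8.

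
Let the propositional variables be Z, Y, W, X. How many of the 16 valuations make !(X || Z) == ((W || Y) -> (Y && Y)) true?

Initial set: {(!(X || Z) == ((W || Y) -> (Y && Y)))}.
(!(X || Z) == ((W || Y) -> (Y && Y))): β-rule — branch into !(X || Z), ((W || Y) -> (Y && Y))  //  !!(X || Z), !((W || Y) -> (Y && Y)).
  branch 1 (add !(X || Z), ((W || Y) -> (Y && Y))):
    !(X || Z): α-rule — add !X, !Z.
    ((W || Y) -> (Y && Y)): β-rule — branch into !(W || Y)  //  (Y && Y).
      branch 1.1 (add !(W || Y)):
        !(W || Y): α-rule — add !W, !Y.
        ○ open, literals {W=false, X=false, Y=false, Z=false}.
      branch 1.2 (add (Y && Y)):
        (Y && Y): α-rule — add Y, Y.
        ○ open, literals {X=false, Y=true, Z=false}.
  branch 2 (add !!(X || Z), !((W || Y) -> (Y && Y))):
    !((W || Y) -> (Y && Y)): α-rule — add (W || Y), !(Y && Y).
    !!(X || Z): β-rule — branch into X  //  Z.
      branch 2.1 (add X):
        (W || Y): β-rule — branch into W  //  Y.
          branch 2.1.1 (add W):
            !(Y && Y): β-rule — branch into !Y  //  !Y.
              branch 2.1.1.1 (add !Y):
                ○ open, literals {W=true, X=true, Y=false}.
              branch 2.1.1.2 (add !Y):
                ○ open, literals {W=true, X=true, Y=false}.
          branch 2.1.2 (add Y):
            !(Y && Y): β-rule — branch into !Y  //  !Y.
              branch 2.1.2.1 (add !Y):
                × closes — contains both Y and !Y.
              branch 2.1.2.2 (add !Y):
                × closes — contains both Y and !Y.
      branch 2.2 (add Z):
        (W || Y): β-rule — branch into W  //  Y.
          branch 2.2.1 (add W):
            !(Y && Y): β-rule — branch into !Y  //  !Y.
              branch 2.2.1.1 (add !Y):
                ○ open, literals {W=true, Y=false, Z=true}.
              branch 2.2.1.2 (add !Y):
                ○ open, literals {W=true, Y=false, Z=true}.
          branch 2.2.2 (add Y):
            !(Y && Y): β-rule — branch into !Y  //  !Y.
              branch 2.2.2.1 (add !Y):
                × closes — contains both Y and !Y.
              branch 2.2.2.2 (add !Y):
                × closes — contains both Y and !Y.
4 branches closed, 6 open.
Each open branch fixes some atoms; the unmentioned ones are free. Counting distinct full assignments: branch {W=false, X=false, Y=false, Z=false} (none free) contributes 1 new; branch {X=false, Y=true, Z=false} (W) contributes 2 new; branch {W=true, X=true, Y=false} (Z) contributes 2 new; branch {W=true, X=true, Y=false} (Z) contributes 0 new; branch {W=true, Y=false, Z=true} (X) contributes 1 new; branch {W=true, Y=false, Z=true} (X) contributes 0 new. Total: 6.

6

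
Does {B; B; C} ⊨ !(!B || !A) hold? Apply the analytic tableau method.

Initial set: {T B; T B; T C; F !(!B || !A)}.
F !(!B || !A): β-rule — branch into T !B  //  T !A.
  branch 1 (add T !B):
    × closes — contains both B and !B.
  branch 2 (add T !A):
    ○ open, literals {A=false, B=true, C=true}.
1 branch closed, 1 open.
An open branch gives a countermodel: A=false, B=true, C=true (unmentioned atoms arbitrary); the premises hold there but the conclusion fails.

No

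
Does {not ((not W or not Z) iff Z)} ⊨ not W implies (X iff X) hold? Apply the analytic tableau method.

Yes

Initial set: {not ((not W or not Z) iff Z); not (not W implies (X iff X))}.
not (not W implies (X iff X)): α-rule — add not W, not (X iff X).
not ((not W or not Z) iff Z): β-rule — branch into (not W or not Z), not Z  //  not (not W or not Z), Z.
  branch 1 (add (not W or not Z), not Z):
    not (X iff X): β-rule — branch into X, not X  //  not X, X.
      branch 1.1 (add X, not X):
        × closes — contains both X and not X.
      branch 1.2 (add not X, X):
        × closes — contains both X and not X.
  branch 2 (add not (not W or not Z), Z):
    not (not W or not Z): α-rule — add not not W, not not Z.
    × closes — contains both W and not W.
All 3 branches close.
Every branch closed, so the premises entail the conclusion.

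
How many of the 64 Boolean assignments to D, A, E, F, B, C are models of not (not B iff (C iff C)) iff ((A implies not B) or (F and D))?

Initial set: {(not (not B iff (C iff C)) iff ((A implies not B) or (F and D)))}.
(not (not B iff (C iff C)) iff ((A implies not B) or (F and D))): β-rule — branch into not (not B iff (C iff C)), ((A implies not B) or (F and D))  //  not not (not B iff (C iff C)), not ((A implies not B) or (F and D)).
  branch 1 (add not (not B iff (C iff C)), ((A implies not B) or (F and D))):
    not (not B iff (C iff C)): β-rule — branch into not B, not (C iff C)  //  not not B, (C iff C).
      branch 1.1 (add not B, not (C iff C)):
        ((A implies not B) or (F and D)): β-rule — branch into (A implies not B)  //  (F and D).
          branch 1.1.1 (add (A implies not B)):
            not (C iff C): β-rule — branch into C, not C  //  not C, C.
              branch 1.1.1.1 (add C, not C):
                × closes — contains both C and not C.
              branch 1.1.1.2 (add not C, C):
                × closes — contains both C and not C.
          branch 1.1.2 (add (F and D)):
            (F and D): α-rule — add F, D.
            not (C iff C): β-rule — branch into C, not C  //  not C, C.
              branch 1.1.2.1 (add C, not C):
                × closes — contains both C and not C.
              branch 1.1.2.2 (add not C, C):
                × closes — contains both C and not C.
      branch 1.2 (add not not B, (C iff C)):
        ((A implies not B) or (F and D)): β-rule — branch into (A implies not B)  //  (F and D).
          branch 1.2.1 (add (A implies not B)):
            (C iff C): β-rule — branch into C, C  //  not C, not C.
              branch 1.2.1.1 (add C, C):
                (A implies not B): β-rule — branch into not A  //  not B.
                  branch 1.2.1.1.1 (add not A):
                    ○ open, literals {A=F, B=T, C=T}.
                  branch 1.2.1.1.2 (add not B):
                    × closes — contains both B and not B.
              branch 1.2.1.2 (add not C, not C):
                (A implies not B): β-rule — branch into not A  //  not B.
                  branch 1.2.1.2.1 (add not A):
                    ○ open, literals {A=F, B=T, C=F}.
                  branch 1.2.1.2.2 (add not B):
                    × closes — contains both B and not B.
          branch 1.2.2 (add (F and D)):
            (F and D): α-rule — add F, D.
            (C iff C): β-rule — branch into C, C  //  not C, not C.
              branch 1.2.2.1 (add C, C):
                ○ open, literals {B=T, C=T, D=T, F=T}.
              branch 1.2.2.2 (add not C, not C):
                ○ open, literals {B=T, C=F, D=T, F=T}.
  branch 2 (add not not (not B iff (C iff C)), not ((A implies not B) or (F and D))):
    not ((A implies not B) or (F and D)): α-rule — add not (A implies not B), not (F and D).
    not (A implies not B): α-rule — add A, not not B.
    not not (not B iff (C iff C)): β-rule — branch into not B, (C iff C)  //  not not B, not (C iff C).
      branch 2.1 (add not B, (C iff C)):
        × closes — contains both B and not B.
      branch 2.2 (add not not B, not (C iff C)):
        not (F and D): β-rule — branch into not F  //  not D.
          branch 2.2.1 (add not F):
            not (C iff C): β-rule — branch into C, not C  //  not C, C.
              branch 2.2.1.1 (add C, not C):
                × closes — contains both C and not C.
              branch 2.2.1.2 (add not C, C):
                × closes — contains both C and not C.
          branch 2.2.2 (add not D):
            not (C iff C): β-rule — branch into C, not C  //  not C, C.
              branch 2.2.2.1 (add C, not C):
                × closes — contains both C and not C.
              branch 2.2.2.2 (add not C, C):
                × closes — contains both C and not C.
11 branches closed, 4 open.
Each open branch fixes some atoms; the unmentioned ones are free. Counting distinct full assignments: branch {A=F, B=T, C=T} (D, E, F) contributes 8 new; branch {A=F, B=T, C=F} (D, E, F) contributes 8 new; branch {B=T, C=T, D=T, F=T} (A, E) contributes 2 new; branch {B=T, C=F, D=T, F=T} (A, E) contributes 2 new. Total: 20.

20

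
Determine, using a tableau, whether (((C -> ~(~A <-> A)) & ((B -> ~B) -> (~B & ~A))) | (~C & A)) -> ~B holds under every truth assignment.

Not valid

Assume the negation and expand:
Initial set: {F ((((C -> ~(~A <-> A)) & ((B -> ~B) -> (~B & ~A))) | (~C & A)) -> ~B)}.
F ((((C -> ~(~A <-> A)) & ((B -> ~B) -> (~B & ~A))) | (~C & A)) -> ~B): α-rule — add T (((C -> ~(~A <-> A)) & ((B -> ~B) -> (~B & ~A))) | (~C & A)), F ~B.
T (((C -> ~(~A <-> A)) & ((B -> ~B) -> (~B & ~A))) | (~C & A)): β-rule — branch into T ((C -> ~(~A <-> A)) & ((B -> ~B) -> (~B & ~A)))  //  T (~C & A).
  branch 1 (add T ((C -> ~(~A <-> A)) & ((B -> ~B) -> (~B & ~A)))):
    T ((C -> ~(~A <-> A)) & ((B -> ~B) -> (~B & ~A))): α-rule — add T (C -> ~(~A <-> A)), T ((B -> ~B) -> (~B & ~A)).
    T (C -> ~(~A <-> A)): β-rule — branch into F C  //  T ~(~A <-> A).
      branch 1.1 (add F C):
        T ((B -> ~B) -> (~B & ~A)): β-rule — branch into F (B -> ~B)  //  T (~B & ~A).
          branch 1.1.1 (add F (B -> ~B)):
            F (B -> ~B): α-rule — add T B, F ~B.
            ○ open, literals {B=T, C=F}.
          branch 1.1.2 (add T (~B & ~A)):
            T (~B & ~A): α-rule — add T ~B, T ~A.
            × closes — contains both B and ~B.
      branch 1.2 (add T ~(~A <-> A)):
        T ((B -> ~B) -> (~B & ~A)): β-rule — branch into F (B -> ~B)  //  T (~B & ~A).
          branch 1.2.1 (add F (B -> ~B)):
            F (B -> ~B): α-rule — add T B, F ~B.
            T ~(~A <-> A): β-rule — branch into T ~A, F A  //  F ~A, T A.
              branch 1.2.1.1 (add T ~A, F A):
                ○ open, literals {A=F, B=T}.
              branch 1.2.1.2 (add F ~A, T A):
                ○ open, literals {A=T, B=T}.
          branch 1.2.2 (add T (~B & ~A)):
            T (~B & ~A): α-rule — add T ~B, T ~A.
            × closes — contains both B and ~B.
  branch 2 (add T (~C & A)):
    T (~C & A): α-rule — add T ~C, T A.
    ○ open, literals {A=T, B=T, C=F}.
2 branches closed, 4 open.
An open branch gives a countermodel: B=T, C=F (unmentioned atoms arbitrary); under it the original formula is false.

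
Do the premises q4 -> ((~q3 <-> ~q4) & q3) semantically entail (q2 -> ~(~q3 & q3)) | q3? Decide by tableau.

Initial set: {(q4 -> ((~q3 <-> ~q4) & q3)); ~((q2 -> ~(~q3 & q3)) | q3)}.
~((q2 -> ~(~q3 & q3)) | q3): α-rule — add ~(q2 -> ~(~q3 & q3)), ~q3.
~(q2 -> ~(~q3 & q3)): α-rule — add q2, ~~(~q3 & q3).
~~(~q3 & q3): α-rule — add ~q3, q3.
× closes — contains both q3 and ~q3.
All 1 branch closes.
Every branch closed, so the premises entail the conclusion.

Yes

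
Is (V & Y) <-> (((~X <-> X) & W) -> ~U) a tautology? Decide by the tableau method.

Not valid

Assume the negation and expand:
Initial set: {~((V & Y) <-> (((~X <-> X) & W) -> ~U))}.
~((V & Y) <-> (((~X <-> X) & W) -> ~U)): β-rule — branch into (V & Y), ~(((~X <-> X) & W) -> ~U)  //  ~(V & Y), (((~X <-> X) & W) -> ~U).
  branch 1 (add (V & Y), ~(((~X <-> X) & W) -> ~U)):
    (V & Y): α-rule — add V, Y.
    ~(((~X <-> X) & W) -> ~U): α-rule — add ((~X <-> X) & W), ~~U.
    ((~X <-> X) & W): α-rule — add (~X <-> X), W.
    (~X <-> X): β-rule — branch into ~X, X  //  ~~X, ~X.
      branch 1.1 (add ~X, X):
        × closes — contains both X and ~X.
      branch 1.2 (add ~~X, ~X):
        × closes — contains both X and ~X.
  branch 2 (add ~(V & Y), (((~X <-> X) & W) -> ~U)):
    ~(V & Y): β-rule — branch into ~V  //  ~Y.
      branch 2.1 (add ~V):
        (((~X <-> X) & W) -> ~U): β-rule — branch into ~((~X <-> X) & W)  //  ~U.
          branch 2.1.1 (add ~((~X <-> X) & W)):
            ~((~X <-> X) & W): β-rule — branch into ~(~X <-> X)  //  ~W.
              branch 2.1.1.1 (add ~(~X <-> X)):
                ~(~X <-> X): β-rule — branch into ~X, ~X  //  ~~X, X.
                  branch 2.1.1.1.1 (add ~X, ~X):
                    ○ open, literals {V=F, X=F}.
                  branch 2.1.1.1.2 (add ~~X, X):
                    ○ open, literals {V=F, X=T}.
              branch 2.1.1.2 (add ~W):
                ○ open, literals {V=F, W=F}.
          branch 2.1.2 (add ~U):
            ○ open, literals {U=F, V=F}.
      branch 2.2 (add ~Y):
        (((~X <-> X) & W) -> ~U): β-rule — branch into ~((~X <-> X) & W)  //  ~U.
          branch 2.2.1 (add ~((~X <-> X) & W)):
            ~((~X <-> X) & W): β-rule — branch into ~(~X <-> X)  //  ~W.
              branch 2.2.1.1 (add ~(~X <-> X)):
                ~(~X <-> X): β-rule — branch into ~X, ~X  //  ~~X, X.
                  branch 2.2.1.1.1 (add ~X, ~X):
                    ○ open, literals {X=F, Y=F}.
                  branch 2.2.1.1.2 (add ~~X, X):
                    ○ open, literals {X=T, Y=F}.
              branch 2.2.1.2 (add ~W):
                ○ open, literals {W=F, Y=F}.
          branch 2.2.2 (add ~U):
            ○ open, literals {U=F, Y=F}.
2 branches closed, 8 open.
An open branch gives a countermodel: V=F, X=F (unmentioned atoms arbitrary); under it the original formula is false.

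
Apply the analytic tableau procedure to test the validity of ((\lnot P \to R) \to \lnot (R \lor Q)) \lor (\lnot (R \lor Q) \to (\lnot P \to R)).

Valid

Assume the negation and expand:
Initial set: {\lnot (((\lnot P \to R) \to \lnot (R \lor Q)) \lor (\lnot (R \lor Q) \to (\lnot P \to R)))}.
\lnot (((\lnot P \to R) \to \lnot (R \lor Q)) \lor (\lnot (R \lor Q) \to (\lnot P \to R))): α-rule — add \lnot ((\lnot P \to R) \to \lnot (R \lor Q)), \lnot (\lnot (R \lor Q) \to (\lnot P \to R)).
\lnot ((\lnot P \to R) \to \lnot (R \lor Q)): α-rule — add (\lnot P \to R), \lnot \lnot (R \lor Q).
\lnot (\lnot (R \lor Q) \to (\lnot P \to R)): α-rule — add \lnot (R \lor Q), \lnot (\lnot P \to R).
\lnot (R \lor Q): α-rule — add \lnot R, \lnot Q.
\lnot (\lnot P \to R): α-rule — add \lnot P, \lnot R.
(\lnot P \to R): β-rule — branch into \lnot \lnot P  //  R.
  branch 1 (add \lnot \lnot P):
    × closes — contains both P and \lnot P.
  branch 2 (add R):
    × closes — contains both R and \lnot R.
All 2 branches close.
Every branch closed, so the negation is unsatisfiable and the formula is valid.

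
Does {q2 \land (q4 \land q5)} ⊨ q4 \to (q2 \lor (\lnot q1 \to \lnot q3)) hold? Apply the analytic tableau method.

Yes

Initial set: {(q2 \land (q4 \land q5)); \lnot (q4 \to (q2 \lor (\lnot q1 \to \lnot q3)))}.
(q2 \land (q4 \land q5)): α-rule — add q2, (q4 \land q5).
\lnot (q4 \to (q2 \lor (\lnot q1 \to \lnot q3))): α-rule — add q4, \lnot (q2 \lor (\lnot q1 \to \lnot q3)).
(q4 \land q5): α-rule — add q4, q5.
\lnot (q2 \lor (\lnot q1 \to \lnot q3)): α-rule — add \lnot q2, \lnot (\lnot q1 \to \lnot q3).
× closes — contains both q2 and \lnot q2.
All 1 branch closes.
Every branch closed, so the premises entail the conclusion.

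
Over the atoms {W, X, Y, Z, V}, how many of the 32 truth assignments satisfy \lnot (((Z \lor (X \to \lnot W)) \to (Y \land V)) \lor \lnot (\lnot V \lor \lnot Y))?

Initial set: {T \lnot (((Z \lor (X \to \lnot W)) \to (Y \land V)) \lor \lnot (\lnot V \lor \lnot Y))}.
T \lnot (((Z \lor (X \to \lnot W)) \to (Y \land V)) \lor \lnot (\lnot V \lor \lnot Y)): α-rule — add F ((Z \lor (X \to \lnot W)) \to (Y \land V)), F \lnot (\lnot V \lor \lnot Y).
F ((Z \lor (X \to \lnot W)) \to (Y \land V)): α-rule — add T (Z \lor (X \to \lnot W)), F (Y \land V).
F \lnot (\lnot V \lor \lnot Y): β-rule — branch into T \lnot V  //  T \lnot Y.
  branch 1 (add T \lnot V):
    T (Z \lor (X \to \lnot W)): β-rule — branch into T Z  //  T (X \to \lnot W).
      branch 1.1 (add T Z):
        F (Y \land V): β-rule — branch into F Y  //  F V.
          branch 1.1.1 (add F Y):
            ○ open, literals {V=0, Y=0, Z=1}.
          branch 1.1.2 (add F V):
            ○ open, literals {V=0, Z=1}.
      branch 1.2 (add T (X \to \lnot W)):
        F (Y \land V): β-rule — branch into F Y  //  F V.
          branch 1.2.1 (add F Y):
            T (X \to \lnot W): β-rule — branch into F X  //  T \lnot W.
              branch 1.2.1.1 (add F X):
                ○ open, literals {V=0, X=0, Y=0}.
              branch 1.2.1.2 (add T \lnot W):
                ○ open, literals {V=0, W=0, Y=0}.
          branch 1.2.2 (add F V):
            T (X \to \lnot W): β-rule — branch into F X  //  T \lnot W.
              branch 1.2.2.1 (add F X):
                ○ open, literals {V=0, X=0}.
              branch 1.2.2.2 (add T \lnot W):
                ○ open, literals {V=0, W=0}.
  branch 2 (add T \lnot Y):
    T (Z \lor (X \to \lnot W)): β-rule — branch into T Z  //  T (X \to \lnot W).
      branch 2.1 (add T Z):
        F (Y \land V): β-rule — branch into F Y  //  F V.
          branch 2.1.1 (add F Y):
            ○ open, literals {Y=0, Z=1}.
          branch 2.1.2 (add F V):
            ○ open, literals {V=0, Y=0, Z=1}.
      branch 2.2 (add T (X \to \lnot W)):
        F (Y \land V): β-rule — branch into F Y  //  F V.
          branch 2.2.1 (add F Y):
            T (X \to \lnot W): β-rule — branch into F X  //  T \lnot W.
              branch 2.2.1.1 (add F X):
                ○ open, literals {X=0, Y=0}.
              branch 2.2.1.2 (add T \lnot W):
                ○ open, literals {W=0, Y=0}.
          branch 2.2.2 (add F V):
            T (X \to \lnot W): β-rule — branch into F X  //  T \lnot W.
              branch 2.2.2.1 (add F X):
                ○ open, literals {V=0, X=0, Y=0}.
              branch 2.2.2.2 (add T \lnot W):
                ○ open, literals {V=0, W=0, Y=0}.
0 branches closed, 12 open.
Each open branch fixes some atoms; the unmentioned ones are free. Counting distinct full assignments: branch {V=0, Y=0, Z=1} (W, X) contributes 4 new; branch {V=0, Z=1} (W, X, Y) contributes 4 new; branch {V=0, X=0, Y=0} (W, Z) contributes 2 new; branch {V=0, W=0, Y=0} (X, Z) contributes 1 new; branch {V=0, X=0} (W, Y, Z) contributes 2 new; branch {V=0, W=0} (X, Y, Z) contributes 1 new; branch {Y=0, Z=1} (W, X, V) contributes 4 new; branch {V=0, Y=0, Z=1} (W, X) contributes 0 new; branch {X=0, Y=0} (W, Z, V) contributes 2 new; branch {W=0, Y=0} (X, Z, V) contributes 1 new; branch {V=0, X=0, Y=0} (W, Z) contributes 0 new; branch {V=0, W=0, Y=0} (X, Z) contributes 0 new. Total: 21.

21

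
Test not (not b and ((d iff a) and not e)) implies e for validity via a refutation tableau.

Not valid

Assume the negation and expand:
Initial set: {not (not (not b and ((d iff a) and not e)) implies e)}.
not (not (not b and ((d iff a) and not e)) implies e): α-rule — add not (not b and ((d iff a) and not e)), not e.
not (not b and ((d iff a) and not e)): β-rule — branch into not not b  //  not ((d iff a) and not e).
  branch 1 (add not not b):
    ○ open, literals {b=true, e=false}.
  branch 2 (add not ((d iff a) and not e)):
    not ((d iff a) and not e): β-rule — branch into not (d iff a)  //  not not e.
      branch 2.1 (add not (d iff a)):
        not (d iff a): β-rule — branch into d, not a  //  not d, a.
          branch 2.1.1 (add d, not a):
            ○ open, literals {a=false, d=true, e=false}.
          branch 2.1.2 (add not d, a):
            ○ open, literals {a=true, d=false, e=false}.
      branch 2.2 (add not not e):
        × closes — contains both e and not e.
1 branch closed, 3 open.
An open branch gives a countermodel: b=true, e=false (unmentioned atoms arbitrary); under it the original formula is false.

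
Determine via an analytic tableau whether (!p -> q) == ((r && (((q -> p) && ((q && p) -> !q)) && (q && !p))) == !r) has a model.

Satisfiable

Initial set: {T ((!p -> q) == ((r && (((q -> p) && ((q && p) -> !q)) && (q && !p))) == !r))}.
T ((!p -> q) == ((r && (((q -> p) && ((q && p) -> !q)) && (q && !p))) == !r)): β-rule — branch into T (!p -> q), T ((r && (((q -> p) && ((q && p) -> !q)) && (q && !p))) == !r)  //  F (!p -> q), F ((r && (((q -> p) && ((q && p) -> !q)) && (q && !p))) == !r).
  branch 1 (add T (!p -> q), T ((r && (((q -> p) && ((q && p) -> !q)) && (q && !p))) == !r)):
    T (!p -> q): β-rule — branch into F !p  //  T q.
      branch 1.1 (add F !p):
        T ((r && (((q -> p) && ((q && p) -> !q)) && (q && !p))) == !r): β-rule — branch into T (r && (((q -> p) && ((q && p) -> !q)) && (q && !p))), T !r  //  F (r && (((q -> p) && ((q && p) -> !q)) && (q && !p))), F !r.
          branch 1.1.1 (add T (r && (((q -> p) && ((q && p) -> !q)) && (q && !p))), T !r):
            T (r && (((q -> p) && ((q && p) -> !q)) && (q && !p))): α-rule — add T r, T (((q -> p) && ((q && p) -> !q)) && (q && !p)).
            × closes — contains both r and !r.
          branch 1.1.2 (add F (r && (((q -> p) && ((q && p) -> !q)) && (q && !p))), F !r):
            F (r && (((q -> p) && ((q && p) -> !q)) && (q && !p))): β-rule — branch into F r  //  F (((q -> p) && ((q && p) -> !q)) && (q && !p)).
              branch 1.1.2.1 (add F r):
                × closes — contains both r and !r.
              branch 1.1.2.2 (add F (((q -> p) && ((q && p) -> !q)) && (q && !p))):
                F (((q -> p) && ((q && p) -> !q)) && (q && !p)): β-rule — branch into F ((q -> p) && ((q && p) -> !q))  //  F (q && !p).
                  branch 1.1.2.2.1 (add F ((q -> p) && ((q && p) -> !q))):
                    F ((q -> p) && ((q && p) -> !q)): β-rule — branch into F (q -> p)  //  F ((q && p) -> !q).
                      branch 1.1.2.2.1.1 (add F (q -> p)):
                        F (q -> p): α-rule — add T q, F p.
                        × closes — contains both p and !p.
                      branch 1.1.2.2.1.2 (add F ((q && p) -> !q)):
                        F ((q && p) -> !q): α-rule — add T (q && p), F !q.
                        T (q && p): α-rule — add T q, T p.
                        ○ open, literals {p=T, q=T, r=T}.
                  branch 1.1.2.2.2 (add F (q && !p)):
                    F (q && !p): β-rule — branch into F q  //  F !p.
                      branch 1.1.2.2.2.1 (add F q):
                        ○ open, literals {p=T, q=F, r=T}.
                      branch 1.1.2.2.2.2 (add F !p):
                        ○ open, literals {p=T, r=T}.
      branch 1.2 (add T q):
        T ((r && (((q -> p) && ((q && p) -> !q)) && (q && !p))) == !r): β-rule — branch into T (r && (((q -> p) && ((q && p) -> !q)) && (q && !p))), T !r  //  F (r && (((q -> p) && ((q && p) -> !q)) && (q && !p))), F !r.
          branch 1.2.1 (add T (r && (((q -> p) && ((q && p) -> !q)) && (q && !p))), T !r):
            T (r && (((q -> p) && ((q && p) -> !q)) && (q && !p))): α-rule — add T r, T (((q -> p) && ((q && p) -> !q)) && (q && !p)).
            × closes — contains both r and !r.
          branch 1.2.2 (add F (r && (((q -> p) && ((q && p) -> !q)) && (q && !p))), F !r):
            F (r && (((q -> p) && ((q && p) -> !q)) && (q && !p))): β-rule — branch into F r  //  F (((q -> p) && ((q && p) -> !q)) && (q && !p)).
              branch 1.2.2.1 (add F r):
                × closes — contains both r and !r.
              branch 1.2.2.2 (add F (((q -> p) && ((q && p) -> !q)) && (q && !p))):
                F (((q -> p) && ((q && p) -> !q)) && (q && !p)): β-rule — branch into F ((q -> p) && ((q && p) -> !q))  //  F (q && !p).
                  branch 1.2.2.2.1 (add F ((q -> p) && ((q && p) -> !q))):
                    F ((q -> p) && ((q && p) -> !q)): β-rule — branch into F (q -> p)  //  F ((q && p) -> !q).
                      branch 1.2.2.2.1.1 (add F (q -> p)):
                        F (q -> p): α-rule — add T q, F p.
                        ○ open, literals {p=F, q=T, r=T}.
                      branch 1.2.2.2.1.2 (add F ((q && p) -> !q)):
                        F ((q && p) -> !q): α-rule — add T (q && p), F !q.
                        T (q && p): α-rule — add T q, T p.
                        ○ open, literals {p=T, q=T, r=T}.
                  branch 1.2.2.2.2 (add F (q && !p)):
                    F (q && !p): β-rule — branch into F q  //  F !p.
                      branch 1.2.2.2.2.1 (add F q):
                        × closes — contains both q and !q.
                      branch 1.2.2.2.2.2 (add F !p):
                        ○ open, literals {p=T, q=T, r=T}.
  branch 2 (add F (!p -> q), F ((r && (((q -> p) && ((q && p) -> !q)) && (q && !p))) == !r)):
    F (!p -> q): α-rule — add T !p, F q.
    F ((r && (((q -> p) && ((q && p) -> !q)) && (q && !p))) == !r): β-rule — branch into T (r && (((q -> p) && ((q && p) -> !q)) && (q && !p))), F !r  //  F (r && (((q -> p) && ((q && p) -> !q)) && (q && !p))), T !r.
      branch 2.1 (add T (r && (((q -> p) && ((q && p) -> !q)) && (q && !p))), F !r):
        T (r && (((q -> p) && ((q && p) -> !q)) && (q && !p))): α-rule — add T r, T (((q -> p) && ((q && p) -> !q)) && (q && !p)).
        T (((q -> p) && ((q && p) -> !q)) && (q && !p)): α-rule — add T ((q -> p) && ((q && p) -> !q)), T (q && !p).
        T ((q -> p) && ((q && p) -> !q)): α-rule — add T (q -> p), T ((q && p) -> !q).
        T (q && !p): α-rule — add T q, T !p.
        × closes — contains both q and !q.
      branch 2.2 (add F (r && (((q -> p) && ((q && p) -> !q)) && (q && !p))), T !r):
        F (r && (((q -> p) && ((q && p) -> !q)) && (q && !p))): β-rule — branch into F r  //  F (((q -> p) && ((q && p) -> !q)) && (q && !p)).
          branch 2.2.1 (add F r):
            ○ open, literals {p=F, q=F, r=F}.
          branch 2.2.2 (add F (((q -> p) && ((q && p) -> !q)) && (q && !p))):
            F (((q -> p) && ((q && p) -> !q)) && (q && !p)): β-rule — branch into F ((q -> p) && ((q && p) -> !q))  //  F (q && !p).
              branch 2.2.2.1 (add F ((q -> p) && ((q && p) -> !q))):
                F ((q -> p) && ((q && p) -> !q)): β-rule — branch into F (q -> p)  //  F ((q && p) -> !q).
                  branch 2.2.2.1.1 (add F (q -> p)):
                    F (q -> p): α-rule — add T q, F p.
                    × closes — contains both q and !q.
                  branch 2.2.2.1.2 (add F ((q && p) -> !q)):
                    F ((q && p) -> !q): α-rule — add T (q && p), F !q.
                    × closes — contains both q and !q.
              branch 2.2.2.2 (add F (q && !p)):
                F (q && !p): β-rule — branch into F q  //  F !p.
                  branch 2.2.2.2.1 (add F q):
                    ○ open, literals {p=F, q=F, r=F}.
                  branch 2.2.2.2.2 (add F !p):
                    × closes — contains both p and !p.
10 branches closed, 8 open.
An open branch gives a satisfying assignment: p=T, q=T, r=T.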